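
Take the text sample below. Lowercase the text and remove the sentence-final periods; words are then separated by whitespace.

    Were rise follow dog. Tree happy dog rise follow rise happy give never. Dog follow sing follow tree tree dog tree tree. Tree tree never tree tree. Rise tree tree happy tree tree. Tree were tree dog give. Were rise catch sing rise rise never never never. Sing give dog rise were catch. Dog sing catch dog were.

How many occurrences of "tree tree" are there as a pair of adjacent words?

8

Scanning the 57 overlapping bigram windows for "tree tree":
  position 18–19: tree tree
  position 21–22: tree tree
  position 22–23: tree tree
  position 23–24: tree tree
  position 26–27: tree tree
  position 29–30: tree tree
  position 32–33: tree tree
  position 33–34: tree tree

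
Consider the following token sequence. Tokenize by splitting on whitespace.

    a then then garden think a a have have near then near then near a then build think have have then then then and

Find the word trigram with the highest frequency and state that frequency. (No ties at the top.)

"near then near", 2 times

Trigram frequencies (highest first):
  near then near: 2
  a then then: 1
  then then garden: 1
  then garden think: 1
  garden think a: 1
  think a a: 1
  … (15 more, each ≤ 1)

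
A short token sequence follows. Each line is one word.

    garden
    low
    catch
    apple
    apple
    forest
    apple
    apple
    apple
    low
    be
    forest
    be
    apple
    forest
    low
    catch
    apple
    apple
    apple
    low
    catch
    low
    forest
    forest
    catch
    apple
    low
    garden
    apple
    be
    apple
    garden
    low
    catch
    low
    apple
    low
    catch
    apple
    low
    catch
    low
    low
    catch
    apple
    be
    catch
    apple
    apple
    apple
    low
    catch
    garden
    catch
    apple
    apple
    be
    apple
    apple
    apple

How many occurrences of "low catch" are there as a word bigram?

Scanning the 60 overlapping bigram windows for "low catch":
  position 2–3: low catch
  position 16–17: low catch
  position 21–22: low catch
  position 34–35: low catch
  position 38–39: low catch
  position 41–42: low catch
  position 44–45: low catch
  position 52–53: low catch

8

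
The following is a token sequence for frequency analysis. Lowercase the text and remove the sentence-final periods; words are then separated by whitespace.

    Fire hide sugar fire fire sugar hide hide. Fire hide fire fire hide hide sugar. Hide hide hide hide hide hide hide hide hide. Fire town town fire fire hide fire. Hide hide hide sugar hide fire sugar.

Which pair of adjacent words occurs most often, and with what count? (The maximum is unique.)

Bigram frequencies (highest first):
  hide hide: 12
  fire hide: 5
  hide fire: 5
  hide sugar: 3
  fire fire: 3
  sugar hide: 3
  … (5 more, each ≤ 2)

"hide hide", 12 times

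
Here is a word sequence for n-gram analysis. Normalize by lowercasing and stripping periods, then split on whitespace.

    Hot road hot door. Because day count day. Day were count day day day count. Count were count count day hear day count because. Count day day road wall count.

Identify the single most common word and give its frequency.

"day", 10 times

Unigram frequencies (highest first):
  day: 10
  count: 9
  hot: 2
  road: 2
  because: 2
  were: 2
  … (3 more, each ≤ 1)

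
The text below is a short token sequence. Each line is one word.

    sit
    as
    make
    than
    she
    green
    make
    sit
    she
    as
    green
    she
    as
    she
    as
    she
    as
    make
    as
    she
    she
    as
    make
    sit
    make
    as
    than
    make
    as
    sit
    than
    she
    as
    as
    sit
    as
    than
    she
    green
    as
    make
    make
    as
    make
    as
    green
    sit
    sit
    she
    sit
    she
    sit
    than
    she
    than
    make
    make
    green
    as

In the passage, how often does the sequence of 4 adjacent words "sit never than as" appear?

Scanning the 56 overlapping 4-gram windows for "sit never than as":
  (none found)

0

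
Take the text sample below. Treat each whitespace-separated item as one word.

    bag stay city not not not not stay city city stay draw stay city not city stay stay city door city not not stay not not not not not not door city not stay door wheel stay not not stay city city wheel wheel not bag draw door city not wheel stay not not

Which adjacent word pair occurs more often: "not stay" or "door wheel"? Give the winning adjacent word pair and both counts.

"not stay" (4 vs 1)

"not stay": 4 occurrences
"door wheel": 1 occurrence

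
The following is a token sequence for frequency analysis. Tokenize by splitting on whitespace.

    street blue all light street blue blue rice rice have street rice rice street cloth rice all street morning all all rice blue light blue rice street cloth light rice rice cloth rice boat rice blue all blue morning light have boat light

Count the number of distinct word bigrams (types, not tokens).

33

43 tokens → 42 bigram windows in total.
Repeated bigrams (each contributes count−1 duplicates):
  rice rice: 3
  blue all: 2
  blue rice: 2
  cloth rice: 2
  rice blue: 2
  rice street: 2
  street blue: 2
  street cloth: 2
9 duplicate windows → 42 − 9 = 33 distinct.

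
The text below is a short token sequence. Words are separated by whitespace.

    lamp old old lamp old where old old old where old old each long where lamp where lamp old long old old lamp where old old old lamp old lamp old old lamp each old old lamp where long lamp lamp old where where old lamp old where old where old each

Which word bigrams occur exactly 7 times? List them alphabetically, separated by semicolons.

lamp old; old lamp

Bigram counts meeting the condition (exactly 7 times):
  lamp old: 7
  old lamp: 7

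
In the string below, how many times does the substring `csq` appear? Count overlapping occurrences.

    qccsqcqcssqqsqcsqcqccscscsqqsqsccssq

Sliding a length-3 window over the 36 characters (34 positions):
  position 3–5: csq
  position 15–17: csq
  position 25–27: csq

3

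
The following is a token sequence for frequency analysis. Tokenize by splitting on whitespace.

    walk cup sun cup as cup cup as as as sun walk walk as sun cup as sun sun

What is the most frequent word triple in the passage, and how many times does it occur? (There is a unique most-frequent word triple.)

"sun cup as", 2 times

Trigram frequencies (highest first):
  sun cup as: 2
  walk cup sun: 1
  cup sun cup: 1
  cup as cup: 1
  as cup cup: 1
  cup cup as: 1
  … (10 more, each ≤ 1)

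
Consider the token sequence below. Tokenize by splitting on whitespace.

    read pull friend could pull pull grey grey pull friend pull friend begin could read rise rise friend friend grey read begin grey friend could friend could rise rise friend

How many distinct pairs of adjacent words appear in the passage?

23

30 tokens → 29 bigram windows in total.
Repeated bigrams (each contributes count−1 duplicates):
  friend could: 3
  pull friend: 3
  rise friend: 2
  rise rise: 2
6 duplicate windows → 29 − 6 = 23 distinct.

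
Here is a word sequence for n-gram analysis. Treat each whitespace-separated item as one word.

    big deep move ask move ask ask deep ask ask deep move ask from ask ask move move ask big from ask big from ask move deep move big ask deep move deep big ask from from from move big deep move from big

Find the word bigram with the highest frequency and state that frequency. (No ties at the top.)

"deep move", 5 times

Bigram frequencies (highest first):
  deep move: 5
  move ask: 4
  ask move: 3
  ask ask: 3
  ask deep: 3
  from ask: 3
  … (14 more, each ≤ 2)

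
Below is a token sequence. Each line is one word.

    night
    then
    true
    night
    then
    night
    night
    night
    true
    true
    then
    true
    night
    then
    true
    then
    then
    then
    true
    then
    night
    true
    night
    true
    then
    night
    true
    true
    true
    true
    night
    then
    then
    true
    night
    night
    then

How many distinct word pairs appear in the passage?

37 tokens → 36 bigram windows in total.
Repeated bigrams (each contributes count−1 duplicates):
  night then: 5
  then true: 5
  true night: 5
  night true: 4
  true then: 4
  true true: 4
  night night: 3
  then night: 3
  … (1 more repeated)
27 duplicate windows → 36 − 27 = 9 distinct.

9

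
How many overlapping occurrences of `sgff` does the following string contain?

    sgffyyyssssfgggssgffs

2

Sliding a length-4 window over the 21 characters (18 positions):
  position 1–4: sgff
  position 17–20: sgff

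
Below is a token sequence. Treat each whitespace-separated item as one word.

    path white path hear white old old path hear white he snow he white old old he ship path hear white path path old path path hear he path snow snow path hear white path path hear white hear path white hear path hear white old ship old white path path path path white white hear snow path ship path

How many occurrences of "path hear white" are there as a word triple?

Scanning the 58 overlapping trigram windows for "path hear white":
  position 3–5: path hear white
  position 8–10: path hear white
  position 19–21: path hear white
  position 32–34: path hear white
  position 36–38: path hear white
  position 43–45: path hear white

6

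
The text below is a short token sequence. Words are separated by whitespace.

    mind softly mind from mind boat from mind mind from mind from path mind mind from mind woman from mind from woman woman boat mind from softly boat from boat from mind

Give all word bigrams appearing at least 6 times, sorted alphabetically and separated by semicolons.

Bigram counts meeting the condition (at least 6 times):
  from mind: 6
  mind from: 6

from mind; mind from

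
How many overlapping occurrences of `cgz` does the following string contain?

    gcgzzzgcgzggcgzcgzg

4

Sliding a length-3 window over the 19 characters (17 positions):
  position 2–4: cgz
  position 8–10: cgz
  position 13–15: cgz
  position 16–18: cgz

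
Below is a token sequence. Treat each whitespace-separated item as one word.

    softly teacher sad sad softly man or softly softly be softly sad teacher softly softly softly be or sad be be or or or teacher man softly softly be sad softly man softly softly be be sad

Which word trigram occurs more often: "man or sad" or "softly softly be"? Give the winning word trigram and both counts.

"man or sad": 0 occurrences
"softly softly be": 4 occurrences

"softly softly be" (4 vs 0)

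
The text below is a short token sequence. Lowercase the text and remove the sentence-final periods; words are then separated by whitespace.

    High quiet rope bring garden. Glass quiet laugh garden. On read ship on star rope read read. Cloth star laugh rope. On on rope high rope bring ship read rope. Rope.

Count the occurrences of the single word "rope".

7

Scanning the 31 tokens for "rope":
  position 3: rope
  position 15: rope
  position 21: rope
  position 24: rope
  position 26: rope
  position 30: rope
  position 31: rope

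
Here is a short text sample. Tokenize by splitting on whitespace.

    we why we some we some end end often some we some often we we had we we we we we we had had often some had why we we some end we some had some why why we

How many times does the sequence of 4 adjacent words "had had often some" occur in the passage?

Scanning the 36 overlapping 4-gram windows for "had had often some":
  position 23–26: had had often some

1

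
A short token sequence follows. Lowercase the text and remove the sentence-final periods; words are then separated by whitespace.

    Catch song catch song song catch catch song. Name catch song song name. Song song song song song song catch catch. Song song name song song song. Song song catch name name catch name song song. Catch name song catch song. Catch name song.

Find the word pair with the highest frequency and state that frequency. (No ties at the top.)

Bigram frequencies (highest first):
  song song: 13
  song catch: 7
  catch song: 6
  name song: 5
  catch name: 4
  song name: 3
  … (3 more, each ≤ 2)

"song song", 13 times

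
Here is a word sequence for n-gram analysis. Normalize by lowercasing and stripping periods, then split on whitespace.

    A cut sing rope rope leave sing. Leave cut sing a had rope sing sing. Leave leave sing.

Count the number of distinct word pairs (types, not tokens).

14

18 tokens → 17 bigram windows in total.
Repeated bigrams (each contributes count−1 duplicates):
  cut sing: 2
  leave sing: 2
  sing leave: 2
3 duplicate windows → 17 − 3 = 14 distinct.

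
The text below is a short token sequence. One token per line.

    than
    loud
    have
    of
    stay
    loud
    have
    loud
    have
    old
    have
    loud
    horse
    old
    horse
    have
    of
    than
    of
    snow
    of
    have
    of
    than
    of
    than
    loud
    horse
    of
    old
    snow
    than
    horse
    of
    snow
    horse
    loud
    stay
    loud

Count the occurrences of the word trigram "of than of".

Scanning the 37 overlapping trigram windows for "of than of":
  position 17–19: of than of
  position 23–25: of than of

2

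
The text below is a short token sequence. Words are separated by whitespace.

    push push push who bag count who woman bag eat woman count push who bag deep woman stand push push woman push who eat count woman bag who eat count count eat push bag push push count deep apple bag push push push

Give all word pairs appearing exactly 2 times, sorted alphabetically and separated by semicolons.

Bigram counts meeting the condition (exactly 2 times):
  bag push: 2
  eat count: 2
  who bag: 2
  who eat: 2
  woman bag: 2

bag push; eat count; who bag; who eat; woman bag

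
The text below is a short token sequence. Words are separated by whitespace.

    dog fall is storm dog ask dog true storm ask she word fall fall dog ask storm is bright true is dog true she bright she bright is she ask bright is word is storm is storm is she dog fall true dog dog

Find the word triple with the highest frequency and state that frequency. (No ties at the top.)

Trigram frequencies (highest first):
  is storm is: 2
  dog fall is: 1
  fall is storm: 1
  is storm dog: 1
  storm dog ask: 1
  dog ask dog: 1
  … (35 more, each ≤ 1)

"is storm is", 2 times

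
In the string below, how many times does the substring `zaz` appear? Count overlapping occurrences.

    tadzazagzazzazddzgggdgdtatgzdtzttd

Sliding a length-3 window over the 34 characters (32 positions):
  position 4–6: zaz
  position 9–11: zaz
  position 12–14: zaz

3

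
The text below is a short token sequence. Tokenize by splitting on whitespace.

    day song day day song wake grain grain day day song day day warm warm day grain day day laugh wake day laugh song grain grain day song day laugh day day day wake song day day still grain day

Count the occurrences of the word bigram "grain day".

4

Scanning the 39 overlapping bigram windows for "grain day":
  position 8–9: grain day
  position 17–18: grain day
  position 26–27: grain day
  position 39–40: grain day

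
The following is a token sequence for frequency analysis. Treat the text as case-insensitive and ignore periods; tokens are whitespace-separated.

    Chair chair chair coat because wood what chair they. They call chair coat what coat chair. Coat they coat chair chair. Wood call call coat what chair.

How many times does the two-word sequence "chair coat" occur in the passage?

Scanning the 26 overlapping bigram windows for "chair coat":
  position 3–4: chair coat
  position 12–13: chair coat
  position 16–17: chair coat

3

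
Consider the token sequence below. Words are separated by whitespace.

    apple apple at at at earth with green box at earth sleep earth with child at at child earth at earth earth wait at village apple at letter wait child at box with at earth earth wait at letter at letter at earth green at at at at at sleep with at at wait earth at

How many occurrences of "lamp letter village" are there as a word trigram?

Scanning the 54 overlapping trigram windows for "lamp letter village":
  (none found)

0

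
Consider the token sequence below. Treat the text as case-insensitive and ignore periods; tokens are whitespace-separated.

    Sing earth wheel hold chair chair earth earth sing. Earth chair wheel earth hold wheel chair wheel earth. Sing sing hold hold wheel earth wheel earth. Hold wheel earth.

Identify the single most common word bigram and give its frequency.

"wheel earth", 5 times

Bigram frequencies (highest first):
  wheel earth: 5
  hold wheel: 3
  sing earth: 2
  earth wheel: 2
  earth sing: 2
  chair wheel: 2
  … (11 more, each ≤ 2)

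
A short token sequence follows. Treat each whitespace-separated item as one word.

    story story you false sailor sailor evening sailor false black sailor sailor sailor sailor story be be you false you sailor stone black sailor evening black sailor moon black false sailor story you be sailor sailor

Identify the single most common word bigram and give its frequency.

"sailor sailor", 5 times

Bigram frequencies (highest first):
  sailor sailor: 5
  black sailor: 3
  story you: 2
  you false: 2
  false sailor: 2
  sailor evening: 2
  … (18 more, each ≤ 2)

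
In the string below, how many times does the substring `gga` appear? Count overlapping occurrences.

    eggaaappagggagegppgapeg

2

Sliding a length-3 window over the 23 characters (21 positions):
  position 2–4: gga
  position 11–13: gga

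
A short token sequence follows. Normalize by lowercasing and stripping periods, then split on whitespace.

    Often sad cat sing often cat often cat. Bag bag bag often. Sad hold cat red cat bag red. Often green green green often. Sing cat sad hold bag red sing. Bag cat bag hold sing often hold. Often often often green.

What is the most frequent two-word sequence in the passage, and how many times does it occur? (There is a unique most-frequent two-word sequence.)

"cat bag", 3 times

Bigram frequencies (highest first):
  cat bag: 3
  often sad: 2
  sing often: 2
  often cat: 2
  bag bag: 2
  sad hold: 2
  … (24 more, each ≤ 2)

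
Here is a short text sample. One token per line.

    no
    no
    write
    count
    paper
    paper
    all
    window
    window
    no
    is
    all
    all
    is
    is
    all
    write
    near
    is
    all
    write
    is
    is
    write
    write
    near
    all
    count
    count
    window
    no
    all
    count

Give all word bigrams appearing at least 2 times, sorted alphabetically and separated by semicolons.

Bigram counts meeting the condition (at least 2 times):
  all count: 2
  all write: 2
  is all: 3
  is is: 2
  window no: 2
  write near: 2

all count; all write; is all; is is; window no; write near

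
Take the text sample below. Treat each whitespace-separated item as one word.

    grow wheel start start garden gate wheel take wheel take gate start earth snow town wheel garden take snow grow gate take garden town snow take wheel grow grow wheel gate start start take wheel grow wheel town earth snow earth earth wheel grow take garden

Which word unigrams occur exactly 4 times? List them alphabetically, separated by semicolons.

Unigram counts meeting the condition (exactly 4 times):
  earth: 4
  garden: 4
  gate: 4
  snow: 4

earth; garden; gate; snow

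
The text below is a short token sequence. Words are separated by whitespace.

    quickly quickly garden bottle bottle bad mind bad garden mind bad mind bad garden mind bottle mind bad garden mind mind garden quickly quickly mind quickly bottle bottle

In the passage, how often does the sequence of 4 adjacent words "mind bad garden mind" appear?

Scanning the 25 overlapping 4-gram windows for "mind bad garden mind":
  position 7–10: mind bad garden mind
  position 12–15: mind bad garden mind
  position 17–20: mind bad garden mind

3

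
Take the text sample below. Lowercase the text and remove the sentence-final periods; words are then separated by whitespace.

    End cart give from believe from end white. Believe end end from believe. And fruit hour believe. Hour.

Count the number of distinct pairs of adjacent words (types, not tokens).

18 tokens → 17 bigram windows in total.
Repeated bigrams (each contributes count−1 duplicates):
  from believe: 2
1 duplicate windows → 17 − 1 = 16 distinct.

16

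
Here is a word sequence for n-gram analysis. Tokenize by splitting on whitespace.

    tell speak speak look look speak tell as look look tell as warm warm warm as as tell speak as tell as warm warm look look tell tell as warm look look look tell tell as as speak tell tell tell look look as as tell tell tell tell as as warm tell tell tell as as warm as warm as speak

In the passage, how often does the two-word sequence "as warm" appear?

6

Scanning the 61 overlapping bigram windows for "as warm":
  position 12–13: as warm
  position 22–23: as warm
  position 29–30: as warm
  position 51–52: as warm
  position 57–58: as warm
  position 59–60: as warm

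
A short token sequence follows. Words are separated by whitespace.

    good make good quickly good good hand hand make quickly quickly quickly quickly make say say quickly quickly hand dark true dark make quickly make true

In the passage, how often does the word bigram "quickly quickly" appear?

4

Scanning the 25 overlapping bigram windows for "quickly quickly":
  position 10–11: quickly quickly
  position 11–12: quickly quickly
  position 12–13: quickly quickly
  position 17–18: quickly quickly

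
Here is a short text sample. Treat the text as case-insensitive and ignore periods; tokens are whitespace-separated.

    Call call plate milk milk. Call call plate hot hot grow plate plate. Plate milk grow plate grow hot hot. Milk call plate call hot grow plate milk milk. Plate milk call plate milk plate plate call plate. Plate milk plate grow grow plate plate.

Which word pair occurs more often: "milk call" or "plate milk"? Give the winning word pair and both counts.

"milk call": 3 occurrences
"plate milk": 6 occurrences

"plate milk" (6 vs 3)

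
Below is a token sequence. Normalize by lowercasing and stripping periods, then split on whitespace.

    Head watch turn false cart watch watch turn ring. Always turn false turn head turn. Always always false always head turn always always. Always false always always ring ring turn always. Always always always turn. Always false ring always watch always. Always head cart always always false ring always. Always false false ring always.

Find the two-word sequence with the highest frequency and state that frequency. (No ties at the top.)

"always always", 10 times

Bigram frequencies (highest first):
  always always: 10
  always false: 5
  ring always: 4
  turn always: 4
  false ring: 3
  watch turn: 2
  … (20 more, each ≤ 2)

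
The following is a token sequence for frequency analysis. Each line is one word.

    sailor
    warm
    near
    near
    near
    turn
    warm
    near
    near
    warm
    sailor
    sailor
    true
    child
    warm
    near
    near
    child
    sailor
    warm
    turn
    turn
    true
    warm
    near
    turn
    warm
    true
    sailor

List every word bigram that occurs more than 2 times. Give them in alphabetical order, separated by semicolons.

near near; warm near

Bigram counts meeting the condition (more than 2 times):
  near near: 4
  warm near: 4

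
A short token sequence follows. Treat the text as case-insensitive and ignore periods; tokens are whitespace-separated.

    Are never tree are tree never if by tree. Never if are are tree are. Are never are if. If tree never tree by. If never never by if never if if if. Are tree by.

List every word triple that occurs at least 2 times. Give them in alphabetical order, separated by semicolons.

by if never; tree never if

Trigram counts meeting the condition (at least 2 times):
  by if never: 2
  tree never if: 2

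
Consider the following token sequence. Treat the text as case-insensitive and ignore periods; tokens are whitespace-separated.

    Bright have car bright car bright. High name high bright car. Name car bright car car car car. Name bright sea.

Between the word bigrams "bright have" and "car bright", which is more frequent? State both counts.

"car bright" (3 vs 1)

"bright have": 1 occurrence
"car bright": 3 occurrences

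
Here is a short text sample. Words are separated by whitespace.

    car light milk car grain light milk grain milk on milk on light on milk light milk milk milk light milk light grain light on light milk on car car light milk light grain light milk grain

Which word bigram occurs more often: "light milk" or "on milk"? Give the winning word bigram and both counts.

"light milk" (7 vs 2)

"light milk": 7 occurrences
"on milk": 2 occurrences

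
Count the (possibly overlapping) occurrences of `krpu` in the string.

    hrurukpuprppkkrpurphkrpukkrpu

Sliding a length-4 window over the 29 characters (26 positions):
  position 14–17: krpu
  position 21–24: krpu
  position 26–29: krpu

3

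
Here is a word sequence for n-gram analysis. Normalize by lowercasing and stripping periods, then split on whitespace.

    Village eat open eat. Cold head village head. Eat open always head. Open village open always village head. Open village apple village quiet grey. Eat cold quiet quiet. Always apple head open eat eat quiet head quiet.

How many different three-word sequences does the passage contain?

34

37 tokens → 35 trigram windows in total.
Repeated trigrams (each contributes count−1 duplicates):
  head open village: 2
1 duplicate windows → 35 − 1 = 34 distinct.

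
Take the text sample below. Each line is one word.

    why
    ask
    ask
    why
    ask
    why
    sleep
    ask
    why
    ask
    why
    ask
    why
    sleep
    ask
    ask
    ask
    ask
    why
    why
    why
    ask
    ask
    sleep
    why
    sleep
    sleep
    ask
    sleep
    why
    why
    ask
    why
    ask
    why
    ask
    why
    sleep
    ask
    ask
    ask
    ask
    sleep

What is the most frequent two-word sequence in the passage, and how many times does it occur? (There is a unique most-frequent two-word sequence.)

"ask why", 9 times

Bigram frequencies (highest first):
  ask why: 9
  why ask: 8
  ask ask: 8
  why sleep: 4
  sleep ask: 4
  why why: 3
  … (3 more, each ≤ 3)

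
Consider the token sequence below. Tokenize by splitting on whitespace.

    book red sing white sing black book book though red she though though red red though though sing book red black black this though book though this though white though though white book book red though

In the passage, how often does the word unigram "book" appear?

Scanning the 36 tokens for "book":
  position 1: book
  position 7: book
  position 8: book
  position 19: book
  position 25: book
  position 33: book
  position 34: book

7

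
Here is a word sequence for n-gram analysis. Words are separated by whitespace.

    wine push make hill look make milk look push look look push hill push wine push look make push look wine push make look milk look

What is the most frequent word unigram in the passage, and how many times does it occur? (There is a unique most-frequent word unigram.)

Unigram frequencies (highest first):
  look: 8
  push: 7
  make: 4
  wine: 3
  hill: 2
  milk: 2

"look", 8 times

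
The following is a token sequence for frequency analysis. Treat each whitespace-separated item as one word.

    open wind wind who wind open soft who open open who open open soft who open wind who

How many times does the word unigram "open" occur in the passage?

Scanning the 18 tokens for "open":
  position 1: open
  position 6: open
  position 9: open
  position 10: open
  position 12: open
  position 13: open
  position 16: open

7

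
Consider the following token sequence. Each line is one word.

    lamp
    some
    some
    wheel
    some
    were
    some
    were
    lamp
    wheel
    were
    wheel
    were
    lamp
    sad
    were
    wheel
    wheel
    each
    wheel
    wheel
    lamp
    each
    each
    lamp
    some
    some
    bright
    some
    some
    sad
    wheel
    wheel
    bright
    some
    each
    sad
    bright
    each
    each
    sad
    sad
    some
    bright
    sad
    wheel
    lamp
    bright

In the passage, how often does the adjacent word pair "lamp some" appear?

Scanning the 47 overlapping bigram windows for "lamp some":
  position 1–2: lamp some
  position 25–26: lamp some

2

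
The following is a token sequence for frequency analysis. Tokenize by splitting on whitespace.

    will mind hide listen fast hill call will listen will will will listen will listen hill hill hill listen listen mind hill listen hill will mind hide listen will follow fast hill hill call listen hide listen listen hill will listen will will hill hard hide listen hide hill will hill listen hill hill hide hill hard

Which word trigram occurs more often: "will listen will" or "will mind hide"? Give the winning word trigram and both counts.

"will listen will" (3 vs 2)

"will listen will": 3 occurrences
"will mind hide": 2 occurrences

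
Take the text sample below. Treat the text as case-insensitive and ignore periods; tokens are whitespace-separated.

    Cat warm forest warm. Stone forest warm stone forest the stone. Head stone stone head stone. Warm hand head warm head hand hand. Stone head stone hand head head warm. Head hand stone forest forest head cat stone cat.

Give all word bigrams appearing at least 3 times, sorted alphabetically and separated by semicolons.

head stone; stone forest; stone head

Bigram counts meeting the condition (at least 3 times):
  head stone: 3
  stone forest: 3
  stone head: 3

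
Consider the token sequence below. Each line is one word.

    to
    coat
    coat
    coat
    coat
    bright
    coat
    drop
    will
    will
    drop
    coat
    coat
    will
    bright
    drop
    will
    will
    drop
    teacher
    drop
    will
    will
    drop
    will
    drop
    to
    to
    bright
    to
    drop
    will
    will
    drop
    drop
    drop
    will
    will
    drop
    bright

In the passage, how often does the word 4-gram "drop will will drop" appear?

Scanning the 37 overlapping 4-gram windows for "drop will will drop":
  position 8–11: drop will will drop
  position 16–19: drop will will drop
  position 21–24: drop will will drop
  position 31–34: drop will will drop
  position 36–39: drop will will drop

5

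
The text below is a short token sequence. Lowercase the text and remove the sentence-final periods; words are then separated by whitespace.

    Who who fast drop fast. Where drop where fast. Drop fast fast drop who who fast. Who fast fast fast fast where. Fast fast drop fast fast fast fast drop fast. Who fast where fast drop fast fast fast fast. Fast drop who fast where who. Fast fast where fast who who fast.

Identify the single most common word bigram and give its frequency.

Bigram frequencies (highest first):
  fast fast: 13
  who fast: 7
  fast drop: 7
  drop fast: 5
  fast where: 5
  where fast: 4
  … (6 more, each ≤ 3)

"fast fast", 13 times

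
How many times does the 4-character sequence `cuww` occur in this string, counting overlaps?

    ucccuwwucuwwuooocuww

Sliding a length-4 window over the 20 characters (17 positions):
  position 4–7: cuww
  position 9–12: cuww
  position 17–20: cuww

3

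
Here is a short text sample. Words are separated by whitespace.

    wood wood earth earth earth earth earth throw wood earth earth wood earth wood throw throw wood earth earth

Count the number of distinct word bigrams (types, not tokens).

19 tokens → 18 bigram windows in total.
Repeated bigrams (each contributes count−1 duplicates):
  earth earth: 6
  wood earth: 4
  earth wood: 2
  throw wood: 2
10 duplicate windows → 18 − 10 = 8 distinct.

8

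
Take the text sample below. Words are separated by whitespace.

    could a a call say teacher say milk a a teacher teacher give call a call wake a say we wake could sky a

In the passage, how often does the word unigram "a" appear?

Scanning the 24 tokens for "a":
  position 2: a
  position 3: a
  position 9: a
  position 10: a
  position 15: a
  position 18: a
  position 24: a

7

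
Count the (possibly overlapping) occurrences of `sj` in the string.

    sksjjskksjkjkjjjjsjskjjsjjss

Sliding a length-2 window over the 28 characters (27 positions):
  position 3–4: sj
  position 9–10: sj
  position 18–19: sj
  position 24–25: sj

4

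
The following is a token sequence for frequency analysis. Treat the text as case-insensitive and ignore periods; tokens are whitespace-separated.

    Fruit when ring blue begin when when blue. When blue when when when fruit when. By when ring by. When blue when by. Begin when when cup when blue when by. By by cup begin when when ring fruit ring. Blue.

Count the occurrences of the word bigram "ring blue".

Scanning the 40 overlapping bigram windows for "ring blue":
  position 3–4: ring blue
  position 40–41: ring blue

2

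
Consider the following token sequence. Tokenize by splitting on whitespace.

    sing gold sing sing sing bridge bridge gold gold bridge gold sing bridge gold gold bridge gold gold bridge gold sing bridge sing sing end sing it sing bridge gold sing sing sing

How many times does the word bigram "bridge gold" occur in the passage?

6

Scanning the 32 overlapping bigram windows for "bridge gold":
  position 7–8: bridge gold
  position 10–11: bridge gold
  position 13–14: bridge gold
  position 16–17: bridge gold
  position 19–20: bridge gold
  position 29–30: bridge gold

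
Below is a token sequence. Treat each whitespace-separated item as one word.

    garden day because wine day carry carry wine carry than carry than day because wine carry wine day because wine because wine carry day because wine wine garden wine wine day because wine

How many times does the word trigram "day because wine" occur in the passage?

5

Scanning the 31 overlapping trigram windows for "day because wine":
  position 2–4: day because wine
  position 13–15: day because wine
  position 18–20: day because wine
  position 24–26: day because wine
  position 31–33: day because wine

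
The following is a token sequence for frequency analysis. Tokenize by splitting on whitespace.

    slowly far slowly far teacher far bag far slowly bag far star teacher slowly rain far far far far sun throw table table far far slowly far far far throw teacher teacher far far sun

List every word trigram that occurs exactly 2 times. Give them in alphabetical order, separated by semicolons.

Trigram counts meeting the condition (exactly 2 times):
  far far sun: 2
  far slowly far: 2

far far sun; far slowly far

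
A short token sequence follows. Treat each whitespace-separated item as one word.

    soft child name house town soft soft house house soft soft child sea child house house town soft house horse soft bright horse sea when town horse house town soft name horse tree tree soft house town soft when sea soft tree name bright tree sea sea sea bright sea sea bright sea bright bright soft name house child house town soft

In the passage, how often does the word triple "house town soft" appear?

5

Scanning the 60 overlapping trigram windows for "house town soft":
  position 4–6: house town soft
  position 16–18: house town soft
  position 28–30: house town soft
  position 36–38: house town soft
  position 60–62: house town soft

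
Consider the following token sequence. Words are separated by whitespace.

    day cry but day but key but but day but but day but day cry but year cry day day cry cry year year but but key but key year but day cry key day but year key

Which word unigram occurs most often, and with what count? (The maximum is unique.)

"but", 13 times

Unigram frequencies (highest first):
  but: 13
  day: 9
  cry: 6
  key: 5
  year: 5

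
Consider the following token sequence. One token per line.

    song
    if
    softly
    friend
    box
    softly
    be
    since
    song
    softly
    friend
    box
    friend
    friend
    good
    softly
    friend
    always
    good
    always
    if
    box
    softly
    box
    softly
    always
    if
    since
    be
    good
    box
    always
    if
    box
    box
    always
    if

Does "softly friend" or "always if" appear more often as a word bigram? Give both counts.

"softly friend": 3 occurrences
"always if": 4 occurrences

"always if" (4 vs 3)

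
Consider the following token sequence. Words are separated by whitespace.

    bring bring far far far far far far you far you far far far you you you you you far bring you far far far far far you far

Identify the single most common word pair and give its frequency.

"far far", 11 times

Bigram frequencies (highest first):
  far far: 11
  you far: 5
  far you: 4
  you you: 4
  bring bring: 1
  bring far: 1
  … (2 more, each ≤ 1)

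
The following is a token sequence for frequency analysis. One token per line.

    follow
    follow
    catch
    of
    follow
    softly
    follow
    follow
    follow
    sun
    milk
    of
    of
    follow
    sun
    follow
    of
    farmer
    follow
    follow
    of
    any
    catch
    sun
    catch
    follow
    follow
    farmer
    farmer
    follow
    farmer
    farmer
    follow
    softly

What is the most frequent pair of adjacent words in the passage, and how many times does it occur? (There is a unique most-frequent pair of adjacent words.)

Bigram frequencies (highest first):
  follow follow: 5
  farmer follow: 3
  of follow: 2
  follow softly: 2
  follow sun: 2
  follow of: 2
  … (15 more, each ≤ 2)

"follow follow", 5 times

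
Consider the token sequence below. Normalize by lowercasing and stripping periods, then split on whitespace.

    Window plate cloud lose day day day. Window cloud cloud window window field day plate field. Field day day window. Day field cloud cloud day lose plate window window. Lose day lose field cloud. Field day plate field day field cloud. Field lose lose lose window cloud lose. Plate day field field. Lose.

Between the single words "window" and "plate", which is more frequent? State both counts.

"window" (8 vs 5)

"window": 8 occurrences
"plate": 5 occurrences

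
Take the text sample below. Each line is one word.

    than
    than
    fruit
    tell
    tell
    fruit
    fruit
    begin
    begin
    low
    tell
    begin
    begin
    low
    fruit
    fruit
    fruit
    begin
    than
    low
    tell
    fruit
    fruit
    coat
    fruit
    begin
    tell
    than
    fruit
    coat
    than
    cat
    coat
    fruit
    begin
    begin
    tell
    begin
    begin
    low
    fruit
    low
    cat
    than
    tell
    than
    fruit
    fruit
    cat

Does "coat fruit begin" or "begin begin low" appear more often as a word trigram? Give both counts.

"coat fruit begin": 2 occurrences
"begin begin low": 3 occurrences

"begin begin low" (3 vs 2)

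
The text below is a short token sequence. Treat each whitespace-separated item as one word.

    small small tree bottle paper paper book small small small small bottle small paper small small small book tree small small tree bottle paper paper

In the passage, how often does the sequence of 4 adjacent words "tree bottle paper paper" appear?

Scanning the 22 overlapping 4-gram windows for "tree bottle paper paper":
  position 3–6: tree bottle paper paper
  position 22–25: tree bottle paper paper

2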